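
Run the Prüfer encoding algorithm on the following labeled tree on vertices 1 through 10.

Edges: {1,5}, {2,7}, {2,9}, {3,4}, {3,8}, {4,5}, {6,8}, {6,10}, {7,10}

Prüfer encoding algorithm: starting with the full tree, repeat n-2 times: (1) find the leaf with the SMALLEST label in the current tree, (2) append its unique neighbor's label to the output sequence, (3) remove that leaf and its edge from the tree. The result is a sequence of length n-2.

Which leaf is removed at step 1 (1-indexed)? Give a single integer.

Answer: 1

Derivation:
Step 1: current leaves = {1,9}. Remove leaf 1 (neighbor: 5).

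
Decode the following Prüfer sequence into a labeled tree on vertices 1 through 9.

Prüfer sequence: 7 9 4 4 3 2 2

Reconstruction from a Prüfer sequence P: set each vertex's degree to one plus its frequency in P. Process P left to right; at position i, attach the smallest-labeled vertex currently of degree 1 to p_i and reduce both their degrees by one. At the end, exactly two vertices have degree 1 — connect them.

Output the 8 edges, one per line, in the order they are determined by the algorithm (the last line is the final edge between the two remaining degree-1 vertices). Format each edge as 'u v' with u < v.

Answer: 1 7
5 9
4 6
4 7
3 4
2 3
2 8
2 9

Derivation:
Initial degrees: {1:1, 2:3, 3:2, 4:3, 5:1, 6:1, 7:2, 8:1, 9:2}
Step 1: smallest deg-1 vertex = 1, p_1 = 7. Add edge {1,7}. Now deg[1]=0, deg[7]=1.
Step 2: smallest deg-1 vertex = 5, p_2 = 9. Add edge {5,9}. Now deg[5]=0, deg[9]=1.
Step 3: smallest deg-1 vertex = 6, p_3 = 4. Add edge {4,6}. Now deg[6]=0, deg[4]=2.
Step 4: smallest deg-1 vertex = 7, p_4 = 4. Add edge {4,7}. Now deg[7]=0, deg[4]=1.
Step 5: smallest deg-1 vertex = 4, p_5 = 3. Add edge {3,4}. Now deg[4]=0, deg[3]=1.
Step 6: smallest deg-1 vertex = 3, p_6 = 2. Add edge {2,3}. Now deg[3]=0, deg[2]=2.
Step 7: smallest deg-1 vertex = 8, p_7 = 2. Add edge {2,8}. Now deg[8]=0, deg[2]=1.
Final: two remaining deg-1 vertices are 2, 9. Add edge {2,9}.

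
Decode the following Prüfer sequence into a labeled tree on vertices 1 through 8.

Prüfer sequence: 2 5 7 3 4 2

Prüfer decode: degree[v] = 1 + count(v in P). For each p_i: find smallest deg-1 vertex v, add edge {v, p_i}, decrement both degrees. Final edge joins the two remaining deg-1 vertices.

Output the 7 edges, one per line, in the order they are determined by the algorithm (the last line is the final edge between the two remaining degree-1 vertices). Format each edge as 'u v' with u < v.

Initial degrees: {1:1, 2:3, 3:2, 4:2, 5:2, 6:1, 7:2, 8:1}
Step 1: smallest deg-1 vertex = 1, p_1 = 2. Add edge {1,2}. Now deg[1]=0, deg[2]=2.
Step 2: smallest deg-1 vertex = 6, p_2 = 5. Add edge {5,6}. Now deg[6]=0, deg[5]=1.
Step 3: smallest deg-1 vertex = 5, p_3 = 7. Add edge {5,7}. Now deg[5]=0, deg[7]=1.
Step 4: smallest deg-1 vertex = 7, p_4 = 3. Add edge {3,7}. Now deg[7]=0, deg[3]=1.
Step 5: smallest deg-1 vertex = 3, p_5 = 4. Add edge {3,4}. Now deg[3]=0, deg[4]=1.
Step 6: smallest deg-1 vertex = 4, p_6 = 2. Add edge {2,4}. Now deg[4]=0, deg[2]=1.
Final: two remaining deg-1 vertices are 2, 8. Add edge {2,8}.

Answer: 1 2
5 6
5 7
3 7
3 4
2 4
2 8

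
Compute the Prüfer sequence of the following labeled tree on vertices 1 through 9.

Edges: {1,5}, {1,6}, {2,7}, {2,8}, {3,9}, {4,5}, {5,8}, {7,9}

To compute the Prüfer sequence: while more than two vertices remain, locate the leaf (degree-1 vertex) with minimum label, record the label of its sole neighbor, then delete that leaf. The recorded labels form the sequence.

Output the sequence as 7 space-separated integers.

Answer: 9 5 1 5 8 2 7

Derivation:
Step 1: leaves = {3,4,6}. Remove smallest leaf 3, emit neighbor 9.
Step 2: leaves = {4,6,9}. Remove smallest leaf 4, emit neighbor 5.
Step 3: leaves = {6,9}. Remove smallest leaf 6, emit neighbor 1.
Step 4: leaves = {1,9}. Remove smallest leaf 1, emit neighbor 5.
Step 5: leaves = {5,9}. Remove smallest leaf 5, emit neighbor 8.
Step 6: leaves = {8,9}. Remove smallest leaf 8, emit neighbor 2.
Step 7: leaves = {2,9}. Remove smallest leaf 2, emit neighbor 7.
Done: 2 vertices remain (7, 9). Sequence = [9 5 1 5 8 2 7]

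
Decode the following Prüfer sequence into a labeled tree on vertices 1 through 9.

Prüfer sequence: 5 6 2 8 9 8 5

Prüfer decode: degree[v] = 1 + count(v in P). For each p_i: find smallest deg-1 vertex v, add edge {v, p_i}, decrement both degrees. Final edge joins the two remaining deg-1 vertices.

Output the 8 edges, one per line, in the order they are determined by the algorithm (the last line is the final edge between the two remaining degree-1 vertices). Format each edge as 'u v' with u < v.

Answer: 1 5
3 6
2 4
2 8
6 9
7 8
5 8
5 9

Derivation:
Initial degrees: {1:1, 2:2, 3:1, 4:1, 5:3, 6:2, 7:1, 8:3, 9:2}
Step 1: smallest deg-1 vertex = 1, p_1 = 5. Add edge {1,5}. Now deg[1]=0, deg[5]=2.
Step 2: smallest deg-1 vertex = 3, p_2 = 6. Add edge {3,6}. Now deg[3]=0, deg[6]=1.
Step 3: smallest deg-1 vertex = 4, p_3 = 2. Add edge {2,4}. Now deg[4]=0, deg[2]=1.
Step 4: smallest deg-1 vertex = 2, p_4 = 8. Add edge {2,8}. Now deg[2]=0, deg[8]=2.
Step 5: smallest deg-1 vertex = 6, p_5 = 9. Add edge {6,9}. Now deg[6]=0, deg[9]=1.
Step 6: smallest deg-1 vertex = 7, p_6 = 8. Add edge {7,8}. Now deg[7]=0, deg[8]=1.
Step 7: smallest deg-1 vertex = 8, p_7 = 5. Add edge {5,8}. Now deg[8]=0, deg[5]=1.
Final: two remaining deg-1 vertices are 5, 9. Add edge {5,9}.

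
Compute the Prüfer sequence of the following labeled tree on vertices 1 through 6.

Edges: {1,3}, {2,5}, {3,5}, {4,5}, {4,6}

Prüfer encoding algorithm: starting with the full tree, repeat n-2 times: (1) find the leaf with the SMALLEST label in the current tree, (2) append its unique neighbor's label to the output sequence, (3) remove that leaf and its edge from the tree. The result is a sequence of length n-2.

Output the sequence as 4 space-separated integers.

Answer: 3 5 5 4

Derivation:
Step 1: leaves = {1,2,6}. Remove smallest leaf 1, emit neighbor 3.
Step 2: leaves = {2,3,6}. Remove smallest leaf 2, emit neighbor 5.
Step 3: leaves = {3,6}. Remove smallest leaf 3, emit neighbor 5.
Step 4: leaves = {5,6}. Remove smallest leaf 5, emit neighbor 4.
Done: 2 vertices remain (4, 6). Sequence = [3 5 5 4]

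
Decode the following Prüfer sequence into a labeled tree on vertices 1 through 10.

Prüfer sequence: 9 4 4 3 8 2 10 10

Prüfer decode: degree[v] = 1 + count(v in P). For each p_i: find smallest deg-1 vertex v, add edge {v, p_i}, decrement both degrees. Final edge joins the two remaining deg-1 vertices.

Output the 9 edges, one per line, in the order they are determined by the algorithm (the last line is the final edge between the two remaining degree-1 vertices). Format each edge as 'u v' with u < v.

Answer: 1 9
4 5
4 6
3 4
3 8
2 7
2 10
8 10
9 10

Derivation:
Initial degrees: {1:1, 2:2, 3:2, 4:3, 5:1, 6:1, 7:1, 8:2, 9:2, 10:3}
Step 1: smallest deg-1 vertex = 1, p_1 = 9. Add edge {1,9}. Now deg[1]=0, deg[9]=1.
Step 2: smallest deg-1 vertex = 5, p_2 = 4. Add edge {4,5}. Now deg[5]=0, deg[4]=2.
Step 3: smallest deg-1 vertex = 6, p_3 = 4. Add edge {4,6}. Now deg[6]=0, deg[4]=1.
Step 4: smallest deg-1 vertex = 4, p_4 = 3. Add edge {3,4}. Now deg[4]=0, deg[3]=1.
Step 5: smallest deg-1 vertex = 3, p_5 = 8. Add edge {3,8}. Now deg[3]=0, deg[8]=1.
Step 6: smallest deg-1 vertex = 7, p_6 = 2. Add edge {2,7}. Now deg[7]=0, deg[2]=1.
Step 7: smallest deg-1 vertex = 2, p_7 = 10. Add edge {2,10}. Now deg[2]=0, deg[10]=2.
Step 8: smallest deg-1 vertex = 8, p_8 = 10. Add edge {8,10}. Now deg[8]=0, deg[10]=1.
Final: two remaining deg-1 vertices are 9, 10. Add edge {9,10}.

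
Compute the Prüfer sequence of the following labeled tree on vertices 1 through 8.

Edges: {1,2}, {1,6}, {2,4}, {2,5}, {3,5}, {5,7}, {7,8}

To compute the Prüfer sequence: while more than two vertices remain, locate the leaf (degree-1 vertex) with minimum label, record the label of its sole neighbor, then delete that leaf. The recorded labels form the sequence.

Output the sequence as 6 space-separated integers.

Answer: 5 2 1 2 5 7

Derivation:
Step 1: leaves = {3,4,6,8}. Remove smallest leaf 3, emit neighbor 5.
Step 2: leaves = {4,6,8}. Remove smallest leaf 4, emit neighbor 2.
Step 3: leaves = {6,8}. Remove smallest leaf 6, emit neighbor 1.
Step 4: leaves = {1,8}. Remove smallest leaf 1, emit neighbor 2.
Step 5: leaves = {2,8}. Remove smallest leaf 2, emit neighbor 5.
Step 6: leaves = {5,8}. Remove smallest leaf 5, emit neighbor 7.
Done: 2 vertices remain (7, 8). Sequence = [5 2 1 2 5 7]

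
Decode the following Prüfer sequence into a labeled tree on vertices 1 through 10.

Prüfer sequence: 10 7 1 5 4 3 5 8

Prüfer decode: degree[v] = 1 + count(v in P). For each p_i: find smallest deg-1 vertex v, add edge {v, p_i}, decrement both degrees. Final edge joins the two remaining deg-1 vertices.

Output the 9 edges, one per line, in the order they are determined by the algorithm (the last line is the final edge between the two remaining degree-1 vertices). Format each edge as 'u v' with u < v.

Answer: 2 10
6 7
1 7
1 5
4 9
3 4
3 5
5 8
8 10

Derivation:
Initial degrees: {1:2, 2:1, 3:2, 4:2, 5:3, 6:1, 7:2, 8:2, 9:1, 10:2}
Step 1: smallest deg-1 vertex = 2, p_1 = 10. Add edge {2,10}. Now deg[2]=0, deg[10]=1.
Step 2: smallest deg-1 vertex = 6, p_2 = 7. Add edge {6,7}. Now deg[6]=0, deg[7]=1.
Step 3: smallest deg-1 vertex = 7, p_3 = 1. Add edge {1,7}. Now deg[7]=0, deg[1]=1.
Step 4: smallest deg-1 vertex = 1, p_4 = 5. Add edge {1,5}. Now deg[1]=0, deg[5]=2.
Step 5: smallest deg-1 vertex = 9, p_5 = 4. Add edge {4,9}. Now deg[9]=0, deg[4]=1.
Step 6: smallest deg-1 vertex = 4, p_6 = 3. Add edge {3,4}. Now deg[4]=0, deg[3]=1.
Step 7: smallest deg-1 vertex = 3, p_7 = 5. Add edge {3,5}. Now deg[3]=0, deg[5]=1.
Step 8: smallest deg-1 vertex = 5, p_8 = 8. Add edge {5,8}. Now deg[5]=0, deg[8]=1.
Final: two remaining deg-1 vertices are 8, 10. Add edge {8,10}.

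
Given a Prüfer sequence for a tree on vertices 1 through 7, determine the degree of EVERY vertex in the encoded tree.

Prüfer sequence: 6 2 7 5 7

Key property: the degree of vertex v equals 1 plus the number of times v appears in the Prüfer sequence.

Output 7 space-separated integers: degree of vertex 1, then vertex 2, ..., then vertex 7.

p_1 = 6: count[6] becomes 1
p_2 = 2: count[2] becomes 1
p_3 = 7: count[7] becomes 1
p_4 = 5: count[5] becomes 1
p_5 = 7: count[7] becomes 2
Degrees (1 + count): deg[1]=1+0=1, deg[2]=1+1=2, deg[3]=1+0=1, deg[4]=1+0=1, deg[5]=1+1=2, deg[6]=1+1=2, deg[7]=1+2=3

Answer: 1 2 1 1 2 2 3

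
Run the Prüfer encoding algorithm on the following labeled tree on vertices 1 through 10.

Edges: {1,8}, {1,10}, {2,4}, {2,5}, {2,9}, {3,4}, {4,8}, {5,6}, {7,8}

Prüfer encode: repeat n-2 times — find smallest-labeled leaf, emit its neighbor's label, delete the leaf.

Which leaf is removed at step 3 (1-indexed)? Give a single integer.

Answer: 5

Derivation:
Step 1: current leaves = {3,6,7,9,10}. Remove leaf 3 (neighbor: 4).
Step 2: current leaves = {6,7,9,10}. Remove leaf 6 (neighbor: 5).
Step 3: current leaves = {5,7,9,10}. Remove leaf 5 (neighbor: 2).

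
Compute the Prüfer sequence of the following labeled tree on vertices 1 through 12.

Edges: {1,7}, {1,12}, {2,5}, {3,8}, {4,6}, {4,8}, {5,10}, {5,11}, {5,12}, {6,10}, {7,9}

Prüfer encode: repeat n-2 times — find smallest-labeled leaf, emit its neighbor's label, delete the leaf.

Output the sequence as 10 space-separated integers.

Answer: 5 8 4 6 10 7 1 12 5 5

Derivation:
Step 1: leaves = {2,3,9,11}. Remove smallest leaf 2, emit neighbor 5.
Step 2: leaves = {3,9,11}. Remove smallest leaf 3, emit neighbor 8.
Step 3: leaves = {8,9,11}. Remove smallest leaf 8, emit neighbor 4.
Step 4: leaves = {4,9,11}. Remove smallest leaf 4, emit neighbor 6.
Step 5: leaves = {6,9,11}. Remove smallest leaf 6, emit neighbor 10.
Step 6: leaves = {9,10,11}. Remove smallest leaf 9, emit neighbor 7.
Step 7: leaves = {7,10,11}. Remove smallest leaf 7, emit neighbor 1.
Step 8: leaves = {1,10,11}. Remove smallest leaf 1, emit neighbor 12.
Step 9: leaves = {10,11,12}. Remove smallest leaf 10, emit neighbor 5.
Step 10: leaves = {11,12}. Remove smallest leaf 11, emit neighbor 5.
Done: 2 vertices remain (5, 12). Sequence = [5 8 4 6 10 7 1 12 5 5]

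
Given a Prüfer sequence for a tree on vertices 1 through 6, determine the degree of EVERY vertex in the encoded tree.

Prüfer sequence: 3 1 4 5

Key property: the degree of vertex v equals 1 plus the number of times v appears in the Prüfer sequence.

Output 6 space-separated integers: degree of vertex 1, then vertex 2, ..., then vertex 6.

Answer: 2 1 2 2 2 1

Derivation:
p_1 = 3: count[3] becomes 1
p_2 = 1: count[1] becomes 1
p_3 = 4: count[4] becomes 1
p_4 = 5: count[5] becomes 1
Degrees (1 + count): deg[1]=1+1=2, deg[2]=1+0=1, deg[3]=1+1=2, deg[4]=1+1=2, deg[5]=1+1=2, deg[6]=1+0=1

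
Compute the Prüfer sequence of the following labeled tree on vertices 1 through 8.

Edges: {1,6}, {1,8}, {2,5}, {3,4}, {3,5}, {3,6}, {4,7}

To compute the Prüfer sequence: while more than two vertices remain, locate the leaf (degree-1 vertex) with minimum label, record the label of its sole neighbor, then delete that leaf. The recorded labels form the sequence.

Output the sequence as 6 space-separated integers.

Step 1: leaves = {2,7,8}. Remove smallest leaf 2, emit neighbor 5.
Step 2: leaves = {5,7,8}. Remove smallest leaf 5, emit neighbor 3.
Step 3: leaves = {7,8}. Remove smallest leaf 7, emit neighbor 4.
Step 4: leaves = {4,8}. Remove smallest leaf 4, emit neighbor 3.
Step 5: leaves = {3,8}. Remove smallest leaf 3, emit neighbor 6.
Step 6: leaves = {6,8}. Remove smallest leaf 6, emit neighbor 1.
Done: 2 vertices remain (1, 8). Sequence = [5 3 4 3 6 1]

Answer: 5 3 4 3 6 1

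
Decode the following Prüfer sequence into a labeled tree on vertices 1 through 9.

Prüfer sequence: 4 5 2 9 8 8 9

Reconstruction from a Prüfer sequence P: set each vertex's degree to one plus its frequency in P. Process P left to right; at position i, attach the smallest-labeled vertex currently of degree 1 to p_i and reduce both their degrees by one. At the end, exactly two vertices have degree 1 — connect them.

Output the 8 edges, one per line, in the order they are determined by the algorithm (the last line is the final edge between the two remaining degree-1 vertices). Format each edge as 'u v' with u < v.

Initial degrees: {1:1, 2:2, 3:1, 4:2, 5:2, 6:1, 7:1, 8:3, 9:3}
Step 1: smallest deg-1 vertex = 1, p_1 = 4. Add edge {1,4}. Now deg[1]=0, deg[4]=1.
Step 2: smallest deg-1 vertex = 3, p_2 = 5. Add edge {3,5}. Now deg[3]=0, deg[5]=1.
Step 3: smallest deg-1 vertex = 4, p_3 = 2. Add edge {2,4}. Now deg[4]=0, deg[2]=1.
Step 4: smallest deg-1 vertex = 2, p_4 = 9. Add edge {2,9}. Now deg[2]=0, deg[9]=2.
Step 5: smallest deg-1 vertex = 5, p_5 = 8. Add edge {5,8}. Now deg[5]=0, deg[8]=2.
Step 6: smallest deg-1 vertex = 6, p_6 = 8. Add edge {6,8}. Now deg[6]=0, deg[8]=1.
Step 7: smallest deg-1 vertex = 7, p_7 = 9. Add edge {7,9}. Now deg[7]=0, deg[9]=1.
Final: two remaining deg-1 vertices are 8, 9. Add edge {8,9}.

Answer: 1 4
3 5
2 4
2 9
5 8
6 8
7 9
8 9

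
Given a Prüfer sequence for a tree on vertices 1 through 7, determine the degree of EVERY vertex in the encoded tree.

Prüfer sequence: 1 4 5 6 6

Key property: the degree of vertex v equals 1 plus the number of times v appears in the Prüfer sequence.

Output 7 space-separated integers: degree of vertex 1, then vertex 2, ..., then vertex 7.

Answer: 2 1 1 2 2 3 1

Derivation:
p_1 = 1: count[1] becomes 1
p_2 = 4: count[4] becomes 1
p_3 = 5: count[5] becomes 1
p_4 = 6: count[6] becomes 1
p_5 = 6: count[6] becomes 2
Degrees (1 + count): deg[1]=1+1=2, deg[2]=1+0=1, deg[3]=1+0=1, deg[4]=1+1=2, deg[5]=1+1=2, deg[6]=1+2=3, deg[7]=1+0=1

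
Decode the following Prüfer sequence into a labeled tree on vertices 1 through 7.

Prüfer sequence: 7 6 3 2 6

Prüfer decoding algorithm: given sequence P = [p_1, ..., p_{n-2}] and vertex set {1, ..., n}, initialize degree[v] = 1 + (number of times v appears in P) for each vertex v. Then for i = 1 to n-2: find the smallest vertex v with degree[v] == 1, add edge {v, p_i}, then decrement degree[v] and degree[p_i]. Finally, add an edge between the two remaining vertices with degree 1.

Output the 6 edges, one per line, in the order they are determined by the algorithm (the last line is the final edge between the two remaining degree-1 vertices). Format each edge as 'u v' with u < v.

Answer: 1 7
4 6
3 5
2 3
2 6
6 7

Derivation:
Initial degrees: {1:1, 2:2, 3:2, 4:1, 5:1, 6:3, 7:2}
Step 1: smallest deg-1 vertex = 1, p_1 = 7. Add edge {1,7}. Now deg[1]=0, deg[7]=1.
Step 2: smallest deg-1 vertex = 4, p_2 = 6. Add edge {4,6}. Now deg[4]=0, deg[6]=2.
Step 3: smallest deg-1 vertex = 5, p_3 = 3. Add edge {3,5}. Now deg[5]=0, deg[3]=1.
Step 4: smallest deg-1 vertex = 3, p_4 = 2. Add edge {2,3}. Now deg[3]=0, deg[2]=1.
Step 5: smallest deg-1 vertex = 2, p_5 = 6. Add edge {2,6}. Now deg[2]=0, deg[6]=1.
Final: two remaining deg-1 vertices are 6, 7. Add edge {6,7}.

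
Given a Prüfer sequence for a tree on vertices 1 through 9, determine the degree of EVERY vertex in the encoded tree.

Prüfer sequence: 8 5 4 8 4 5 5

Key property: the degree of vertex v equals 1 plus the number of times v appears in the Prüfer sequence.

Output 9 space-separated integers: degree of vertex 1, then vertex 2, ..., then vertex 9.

p_1 = 8: count[8] becomes 1
p_2 = 5: count[5] becomes 1
p_3 = 4: count[4] becomes 1
p_4 = 8: count[8] becomes 2
p_5 = 4: count[4] becomes 2
p_6 = 5: count[5] becomes 2
p_7 = 5: count[5] becomes 3
Degrees (1 + count): deg[1]=1+0=1, deg[2]=1+0=1, deg[3]=1+0=1, deg[4]=1+2=3, deg[5]=1+3=4, deg[6]=1+0=1, deg[7]=1+0=1, deg[8]=1+2=3, deg[9]=1+0=1

Answer: 1 1 1 3 4 1 1 3 1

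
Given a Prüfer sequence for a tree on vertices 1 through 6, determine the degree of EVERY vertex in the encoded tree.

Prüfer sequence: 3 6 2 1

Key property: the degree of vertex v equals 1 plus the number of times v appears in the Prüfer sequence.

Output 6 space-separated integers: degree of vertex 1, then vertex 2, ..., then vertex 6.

p_1 = 3: count[3] becomes 1
p_2 = 6: count[6] becomes 1
p_3 = 2: count[2] becomes 1
p_4 = 1: count[1] becomes 1
Degrees (1 + count): deg[1]=1+1=2, deg[2]=1+1=2, deg[3]=1+1=2, deg[4]=1+0=1, deg[5]=1+0=1, deg[6]=1+1=2

Answer: 2 2 2 1 1 2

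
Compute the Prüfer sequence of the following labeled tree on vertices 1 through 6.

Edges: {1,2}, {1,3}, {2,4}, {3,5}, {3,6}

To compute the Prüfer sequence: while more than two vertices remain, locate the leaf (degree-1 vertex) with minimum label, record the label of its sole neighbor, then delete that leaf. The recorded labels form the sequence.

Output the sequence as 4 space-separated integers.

Answer: 2 1 3 3

Derivation:
Step 1: leaves = {4,5,6}. Remove smallest leaf 4, emit neighbor 2.
Step 2: leaves = {2,5,6}. Remove smallest leaf 2, emit neighbor 1.
Step 3: leaves = {1,5,6}. Remove smallest leaf 1, emit neighbor 3.
Step 4: leaves = {5,6}. Remove smallest leaf 5, emit neighbor 3.
Done: 2 vertices remain (3, 6). Sequence = [2 1 3 3]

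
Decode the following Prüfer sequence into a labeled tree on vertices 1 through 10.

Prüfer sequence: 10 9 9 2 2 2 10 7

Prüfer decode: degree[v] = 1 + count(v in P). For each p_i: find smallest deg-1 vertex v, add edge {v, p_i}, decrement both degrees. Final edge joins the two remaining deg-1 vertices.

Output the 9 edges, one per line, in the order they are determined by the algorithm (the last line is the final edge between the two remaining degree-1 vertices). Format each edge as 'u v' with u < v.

Answer: 1 10
3 9
4 9
2 5
2 6
2 8
2 10
7 9
7 10

Derivation:
Initial degrees: {1:1, 2:4, 3:1, 4:1, 5:1, 6:1, 7:2, 8:1, 9:3, 10:3}
Step 1: smallest deg-1 vertex = 1, p_1 = 10. Add edge {1,10}. Now deg[1]=0, deg[10]=2.
Step 2: smallest deg-1 vertex = 3, p_2 = 9. Add edge {3,9}. Now deg[3]=0, deg[9]=2.
Step 3: smallest deg-1 vertex = 4, p_3 = 9. Add edge {4,9}. Now deg[4]=0, deg[9]=1.
Step 4: smallest deg-1 vertex = 5, p_4 = 2. Add edge {2,5}. Now deg[5]=0, deg[2]=3.
Step 5: smallest deg-1 vertex = 6, p_5 = 2. Add edge {2,6}. Now deg[6]=0, deg[2]=2.
Step 6: smallest deg-1 vertex = 8, p_6 = 2. Add edge {2,8}. Now deg[8]=0, deg[2]=1.
Step 7: smallest deg-1 vertex = 2, p_7 = 10. Add edge {2,10}. Now deg[2]=0, deg[10]=1.
Step 8: smallest deg-1 vertex = 9, p_8 = 7. Add edge {7,9}. Now deg[9]=0, deg[7]=1.
Final: two remaining deg-1 vertices are 7, 10. Add edge {7,10}.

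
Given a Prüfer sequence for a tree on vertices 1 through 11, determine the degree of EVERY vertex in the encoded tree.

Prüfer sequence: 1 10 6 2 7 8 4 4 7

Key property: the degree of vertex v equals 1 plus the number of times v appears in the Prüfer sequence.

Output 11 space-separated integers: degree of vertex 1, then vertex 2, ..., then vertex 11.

p_1 = 1: count[1] becomes 1
p_2 = 10: count[10] becomes 1
p_3 = 6: count[6] becomes 1
p_4 = 2: count[2] becomes 1
p_5 = 7: count[7] becomes 1
p_6 = 8: count[8] becomes 1
p_7 = 4: count[4] becomes 1
p_8 = 4: count[4] becomes 2
p_9 = 7: count[7] becomes 2
Degrees (1 + count): deg[1]=1+1=2, deg[2]=1+1=2, deg[3]=1+0=1, deg[4]=1+2=3, deg[5]=1+0=1, deg[6]=1+1=2, deg[7]=1+2=3, deg[8]=1+1=2, deg[9]=1+0=1, deg[10]=1+1=2, deg[11]=1+0=1

Answer: 2 2 1 3 1 2 3 2 1 2 1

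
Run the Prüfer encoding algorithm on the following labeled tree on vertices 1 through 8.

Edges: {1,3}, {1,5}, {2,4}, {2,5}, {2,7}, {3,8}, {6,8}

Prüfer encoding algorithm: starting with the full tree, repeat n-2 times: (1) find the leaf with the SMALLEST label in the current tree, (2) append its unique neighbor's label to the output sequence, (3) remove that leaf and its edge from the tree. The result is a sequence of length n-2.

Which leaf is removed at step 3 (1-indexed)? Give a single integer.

Step 1: current leaves = {4,6,7}. Remove leaf 4 (neighbor: 2).
Step 2: current leaves = {6,7}. Remove leaf 6 (neighbor: 8).
Step 3: current leaves = {7,8}. Remove leaf 7 (neighbor: 2).

Answer: 7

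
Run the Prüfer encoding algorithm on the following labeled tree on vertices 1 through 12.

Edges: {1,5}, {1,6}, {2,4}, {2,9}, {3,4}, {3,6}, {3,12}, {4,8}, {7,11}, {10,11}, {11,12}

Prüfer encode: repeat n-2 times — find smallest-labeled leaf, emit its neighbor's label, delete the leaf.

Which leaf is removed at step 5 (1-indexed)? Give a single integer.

Step 1: current leaves = {5,7,8,9,10}. Remove leaf 5 (neighbor: 1).
Step 2: current leaves = {1,7,8,9,10}. Remove leaf 1 (neighbor: 6).
Step 3: current leaves = {6,7,8,9,10}. Remove leaf 6 (neighbor: 3).
Step 4: current leaves = {7,8,9,10}. Remove leaf 7 (neighbor: 11).
Step 5: current leaves = {8,9,10}. Remove leaf 8 (neighbor: 4).

Answer: 8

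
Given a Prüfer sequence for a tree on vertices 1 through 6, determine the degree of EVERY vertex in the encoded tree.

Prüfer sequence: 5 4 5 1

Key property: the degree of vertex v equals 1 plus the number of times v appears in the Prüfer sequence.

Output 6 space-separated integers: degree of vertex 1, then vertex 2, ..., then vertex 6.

Answer: 2 1 1 2 3 1

Derivation:
p_1 = 5: count[5] becomes 1
p_2 = 4: count[4] becomes 1
p_3 = 5: count[5] becomes 2
p_4 = 1: count[1] becomes 1
Degrees (1 + count): deg[1]=1+1=2, deg[2]=1+0=1, deg[3]=1+0=1, deg[4]=1+1=2, deg[5]=1+2=3, deg[6]=1+0=1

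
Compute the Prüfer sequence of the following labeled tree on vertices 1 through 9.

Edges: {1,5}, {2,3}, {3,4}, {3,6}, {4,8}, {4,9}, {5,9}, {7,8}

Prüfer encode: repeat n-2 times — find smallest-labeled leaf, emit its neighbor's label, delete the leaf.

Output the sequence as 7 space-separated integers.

Step 1: leaves = {1,2,6,7}. Remove smallest leaf 1, emit neighbor 5.
Step 2: leaves = {2,5,6,7}. Remove smallest leaf 2, emit neighbor 3.
Step 3: leaves = {5,6,7}. Remove smallest leaf 5, emit neighbor 9.
Step 4: leaves = {6,7,9}. Remove smallest leaf 6, emit neighbor 3.
Step 5: leaves = {3,7,9}. Remove smallest leaf 3, emit neighbor 4.
Step 6: leaves = {7,9}. Remove smallest leaf 7, emit neighbor 8.
Step 7: leaves = {8,9}. Remove smallest leaf 8, emit neighbor 4.
Done: 2 vertices remain (4, 9). Sequence = [5 3 9 3 4 8 4]

Answer: 5 3 9 3 4 8 4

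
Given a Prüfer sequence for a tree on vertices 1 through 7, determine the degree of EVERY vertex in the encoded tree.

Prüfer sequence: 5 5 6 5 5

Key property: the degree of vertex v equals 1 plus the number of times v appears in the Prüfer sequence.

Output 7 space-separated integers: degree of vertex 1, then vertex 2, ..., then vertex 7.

Answer: 1 1 1 1 5 2 1

Derivation:
p_1 = 5: count[5] becomes 1
p_2 = 5: count[5] becomes 2
p_3 = 6: count[6] becomes 1
p_4 = 5: count[5] becomes 3
p_5 = 5: count[5] becomes 4
Degrees (1 + count): deg[1]=1+0=1, deg[2]=1+0=1, deg[3]=1+0=1, deg[4]=1+0=1, deg[5]=1+4=5, deg[6]=1+1=2, deg[7]=1+0=1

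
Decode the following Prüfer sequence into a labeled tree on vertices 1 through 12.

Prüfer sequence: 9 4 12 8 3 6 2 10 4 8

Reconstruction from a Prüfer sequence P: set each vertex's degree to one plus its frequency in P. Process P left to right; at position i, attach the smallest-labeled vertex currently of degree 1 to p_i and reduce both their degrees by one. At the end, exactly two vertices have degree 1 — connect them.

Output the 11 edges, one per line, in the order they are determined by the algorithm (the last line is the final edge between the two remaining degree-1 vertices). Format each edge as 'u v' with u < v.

Initial degrees: {1:1, 2:2, 3:2, 4:3, 5:1, 6:2, 7:1, 8:3, 9:2, 10:2, 11:1, 12:2}
Step 1: smallest deg-1 vertex = 1, p_1 = 9. Add edge {1,9}. Now deg[1]=0, deg[9]=1.
Step 2: smallest deg-1 vertex = 5, p_2 = 4. Add edge {4,5}. Now deg[5]=0, deg[4]=2.
Step 3: smallest deg-1 vertex = 7, p_3 = 12. Add edge {7,12}. Now deg[7]=0, deg[12]=1.
Step 4: smallest deg-1 vertex = 9, p_4 = 8. Add edge {8,9}. Now deg[9]=0, deg[8]=2.
Step 5: smallest deg-1 vertex = 11, p_5 = 3. Add edge {3,11}. Now deg[11]=0, deg[3]=1.
Step 6: smallest deg-1 vertex = 3, p_6 = 6. Add edge {3,6}. Now deg[3]=0, deg[6]=1.
Step 7: smallest deg-1 vertex = 6, p_7 = 2. Add edge {2,6}. Now deg[6]=0, deg[2]=1.
Step 8: smallest deg-1 vertex = 2, p_8 = 10. Add edge {2,10}. Now deg[2]=0, deg[10]=1.
Step 9: smallest deg-1 vertex = 10, p_9 = 4. Add edge {4,10}. Now deg[10]=0, deg[4]=1.
Step 10: smallest deg-1 vertex = 4, p_10 = 8. Add edge {4,8}. Now deg[4]=0, deg[8]=1.
Final: two remaining deg-1 vertices are 8, 12. Add edge {8,12}.

Answer: 1 9
4 5
7 12
8 9
3 11
3 6
2 6
2 10
4 10
4 8
8 12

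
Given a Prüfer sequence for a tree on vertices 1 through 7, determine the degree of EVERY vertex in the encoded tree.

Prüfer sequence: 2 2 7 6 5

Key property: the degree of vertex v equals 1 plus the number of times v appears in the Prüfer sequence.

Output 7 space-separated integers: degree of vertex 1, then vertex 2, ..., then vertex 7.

Answer: 1 3 1 1 2 2 2

Derivation:
p_1 = 2: count[2] becomes 1
p_2 = 2: count[2] becomes 2
p_3 = 7: count[7] becomes 1
p_4 = 6: count[6] becomes 1
p_5 = 5: count[5] becomes 1
Degrees (1 + count): deg[1]=1+0=1, deg[2]=1+2=3, deg[3]=1+0=1, deg[4]=1+0=1, deg[5]=1+1=2, deg[6]=1+1=2, deg[7]=1+1=2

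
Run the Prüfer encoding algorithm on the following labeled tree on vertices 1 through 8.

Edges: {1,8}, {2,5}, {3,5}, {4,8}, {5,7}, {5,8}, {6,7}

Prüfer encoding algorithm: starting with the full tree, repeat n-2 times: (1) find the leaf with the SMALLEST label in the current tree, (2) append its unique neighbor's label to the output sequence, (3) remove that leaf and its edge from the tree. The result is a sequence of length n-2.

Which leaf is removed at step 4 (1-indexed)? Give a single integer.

Answer: 4

Derivation:
Step 1: current leaves = {1,2,3,4,6}. Remove leaf 1 (neighbor: 8).
Step 2: current leaves = {2,3,4,6}. Remove leaf 2 (neighbor: 5).
Step 3: current leaves = {3,4,6}. Remove leaf 3 (neighbor: 5).
Step 4: current leaves = {4,6}. Remove leaf 4 (neighbor: 8).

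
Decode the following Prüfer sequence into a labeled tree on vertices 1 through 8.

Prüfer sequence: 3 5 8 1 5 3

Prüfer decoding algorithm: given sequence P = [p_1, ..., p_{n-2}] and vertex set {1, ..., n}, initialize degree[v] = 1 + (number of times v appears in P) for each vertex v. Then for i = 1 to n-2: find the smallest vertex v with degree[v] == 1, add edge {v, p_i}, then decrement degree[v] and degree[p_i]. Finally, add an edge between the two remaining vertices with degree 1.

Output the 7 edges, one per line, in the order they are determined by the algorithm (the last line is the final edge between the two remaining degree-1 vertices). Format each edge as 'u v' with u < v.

Answer: 2 3
4 5
6 8
1 7
1 5
3 5
3 8

Derivation:
Initial degrees: {1:2, 2:1, 3:3, 4:1, 5:3, 6:1, 7:1, 8:2}
Step 1: smallest deg-1 vertex = 2, p_1 = 3. Add edge {2,3}. Now deg[2]=0, deg[3]=2.
Step 2: smallest deg-1 vertex = 4, p_2 = 5. Add edge {4,5}. Now deg[4]=0, deg[5]=2.
Step 3: smallest deg-1 vertex = 6, p_3 = 8. Add edge {6,8}. Now deg[6]=0, deg[8]=1.
Step 4: smallest deg-1 vertex = 7, p_4 = 1. Add edge {1,7}. Now deg[7]=0, deg[1]=1.
Step 5: smallest deg-1 vertex = 1, p_5 = 5. Add edge {1,5}. Now deg[1]=0, deg[5]=1.
Step 6: smallest deg-1 vertex = 5, p_6 = 3. Add edge {3,5}. Now deg[5]=0, deg[3]=1.
Final: two remaining deg-1 vertices are 3, 8. Add edge {3,8}.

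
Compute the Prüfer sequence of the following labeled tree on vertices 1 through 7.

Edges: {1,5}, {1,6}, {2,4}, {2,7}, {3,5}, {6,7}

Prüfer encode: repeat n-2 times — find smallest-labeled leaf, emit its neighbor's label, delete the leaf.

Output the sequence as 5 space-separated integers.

Step 1: leaves = {3,4}. Remove smallest leaf 3, emit neighbor 5.
Step 2: leaves = {4,5}. Remove smallest leaf 4, emit neighbor 2.
Step 3: leaves = {2,5}. Remove smallest leaf 2, emit neighbor 7.
Step 4: leaves = {5,7}. Remove smallest leaf 5, emit neighbor 1.
Step 5: leaves = {1,7}. Remove smallest leaf 1, emit neighbor 6.
Done: 2 vertices remain (6, 7). Sequence = [5 2 7 1 6]

Answer: 5 2 7 1 6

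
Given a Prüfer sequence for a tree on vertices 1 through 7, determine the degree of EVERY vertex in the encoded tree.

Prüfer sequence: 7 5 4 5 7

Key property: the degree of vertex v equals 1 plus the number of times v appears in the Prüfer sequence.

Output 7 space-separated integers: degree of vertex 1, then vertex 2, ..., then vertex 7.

Answer: 1 1 1 2 3 1 3

Derivation:
p_1 = 7: count[7] becomes 1
p_2 = 5: count[5] becomes 1
p_3 = 4: count[4] becomes 1
p_4 = 5: count[5] becomes 2
p_5 = 7: count[7] becomes 2
Degrees (1 + count): deg[1]=1+0=1, deg[2]=1+0=1, deg[3]=1+0=1, deg[4]=1+1=2, deg[5]=1+2=3, deg[6]=1+0=1, deg[7]=1+2=3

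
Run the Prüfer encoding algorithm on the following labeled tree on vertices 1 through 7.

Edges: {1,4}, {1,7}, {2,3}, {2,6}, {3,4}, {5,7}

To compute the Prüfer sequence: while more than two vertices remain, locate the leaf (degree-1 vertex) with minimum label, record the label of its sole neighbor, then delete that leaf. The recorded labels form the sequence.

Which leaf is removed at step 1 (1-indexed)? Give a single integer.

Step 1: current leaves = {5,6}. Remove leaf 5 (neighbor: 7).

Answer: 5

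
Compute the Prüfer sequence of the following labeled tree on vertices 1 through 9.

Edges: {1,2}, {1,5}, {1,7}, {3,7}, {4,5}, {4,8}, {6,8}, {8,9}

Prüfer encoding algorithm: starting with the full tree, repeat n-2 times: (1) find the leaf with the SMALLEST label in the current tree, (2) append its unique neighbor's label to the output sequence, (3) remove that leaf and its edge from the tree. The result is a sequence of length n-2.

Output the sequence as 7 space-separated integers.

Answer: 1 7 8 1 5 4 8

Derivation:
Step 1: leaves = {2,3,6,9}. Remove smallest leaf 2, emit neighbor 1.
Step 2: leaves = {3,6,9}. Remove smallest leaf 3, emit neighbor 7.
Step 3: leaves = {6,7,9}. Remove smallest leaf 6, emit neighbor 8.
Step 4: leaves = {7,9}. Remove smallest leaf 7, emit neighbor 1.
Step 5: leaves = {1,9}. Remove smallest leaf 1, emit neighbor 5.
Step 6: leaves = {5,9}. Remove smallest leaf 5, emit neighbor 4.
Step 7: leaves = {4,9}. Remove smallest leaf 4, emit neighbor 8.
Done: 2 vertices remain (8, 9). Sequence = [1 7 8 1 5 4 8]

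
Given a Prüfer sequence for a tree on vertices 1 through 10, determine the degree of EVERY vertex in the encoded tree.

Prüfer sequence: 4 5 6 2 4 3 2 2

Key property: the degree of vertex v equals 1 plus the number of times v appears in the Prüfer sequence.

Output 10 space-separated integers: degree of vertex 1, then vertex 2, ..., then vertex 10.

Answer: 1 4 2 3 2 2 1 1 1 1

Derivation:
p_1 = 4: count[4] becomes 1
p_2 = 5: count[5] becomes 1
p_3 = 6: count[6] becomes 1
p_4 = 2: count[2] becomes 1
p_5 = 4: count[4] becomes 2
p_6 = 3: count[3] becomes 1
p_7 = 2: count[2] becomes 2
p_8 = 2: count[2] becomes 3
Degrees (1 + count): deg[1]=1+0=1, deg[2]=1+3=4, deg[3]=1+1=2, deg[4]=1+2=3, deg[5]=1+1=2, deg[6]=1+1=2, deg[7]=1+0=1, deg[8]=1+0=1, deg[9]=1+0=1, deg[10]=1+0=1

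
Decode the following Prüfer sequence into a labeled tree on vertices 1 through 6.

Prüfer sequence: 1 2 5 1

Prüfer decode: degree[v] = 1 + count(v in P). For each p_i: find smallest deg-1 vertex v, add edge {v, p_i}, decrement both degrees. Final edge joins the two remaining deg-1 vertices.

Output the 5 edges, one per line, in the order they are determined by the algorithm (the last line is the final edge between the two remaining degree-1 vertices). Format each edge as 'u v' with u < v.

Answer: 1 3
2 4
2 5
1 5
1 6

Derivation:
Initial degrees: {1:3, 2:2, 3:1, 4:1, 5:2, 6:1}
Step 1: smallest deg-1 vertex = 3, p_1 = 1. Add edge {1,3}. Now deg[3]=0, deg[1]=2.
Step 2: smallest deg-1 vertex = 4, p_2 = 2. Add edge {2,4}. Now deg[4]=0, deg[2]=1.
Step 3: smallest deg-1 vertex = 2, p_3 = 5. Add edge {2,5}. Now deg[2]=0, deg[5]=1.
Step 4: smallest deg-1 vertex = 5, p_4 = 1. Add edge {1,5}. Now deg[5]=0, deg[1]=1.
Final: two remaining deg-1 vertices are 1, 6. Add edge {1,6}.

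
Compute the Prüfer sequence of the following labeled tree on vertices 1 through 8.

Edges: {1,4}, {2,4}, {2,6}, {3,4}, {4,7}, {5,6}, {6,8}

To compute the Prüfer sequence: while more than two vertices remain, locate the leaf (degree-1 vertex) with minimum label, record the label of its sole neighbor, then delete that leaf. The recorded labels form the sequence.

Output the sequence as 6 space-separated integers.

Answer: 4 4 6 4 2 6

Derivation:
Step 1: leaves = {1,3,5,7,8}. Remove smallest leaf 1, emit neighbor 4.
Step 2: leaves = {3,5,7,8}. Remove smallest leaf 3, emit neighbor 4.
Step 3: leaves = {5,7,8}. Remove smallest leaf 5, emit neighbor 6.
Step 4: leaves = {7,8}. Remove smallest leaf 7, emit neighbor 4.
Step 5: leaves = {4,8}. Remove smallest leaf 4, emit neighbor 2.
Step 6: leaves = {2,8}. Remove smallest leaf 2, emit neighbor 6.
Done: 2 vertices remain (6, 8). Sequence = [4 4 6 4 2 6]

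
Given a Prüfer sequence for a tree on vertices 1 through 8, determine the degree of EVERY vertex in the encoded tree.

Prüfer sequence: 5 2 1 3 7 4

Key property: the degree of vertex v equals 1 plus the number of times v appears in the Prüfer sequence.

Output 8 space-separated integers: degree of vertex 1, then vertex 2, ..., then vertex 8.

Answer: 2 2 2 2 2 1 2 1

Derivation:
p_1 = 5: count[5] becomes 1
p_2 = 2: count[2] becomes 1
p_3 = 1: count[1] becomes 1
p_4 = 3: count[3] becomes 1
p_5 = 7: count[7] becomes 1
p_6 = 4: count[4] becomes 1
Degrees (1 + count): deg[1]=1+1=2, deg[2]=1+1=2, deg[3]=1+1=2, deg[4]=1+1=2, deg[5]=1+1=2, deg[6]=1+0=1, deg[7]=1+1=2, deg[8]=1+0=1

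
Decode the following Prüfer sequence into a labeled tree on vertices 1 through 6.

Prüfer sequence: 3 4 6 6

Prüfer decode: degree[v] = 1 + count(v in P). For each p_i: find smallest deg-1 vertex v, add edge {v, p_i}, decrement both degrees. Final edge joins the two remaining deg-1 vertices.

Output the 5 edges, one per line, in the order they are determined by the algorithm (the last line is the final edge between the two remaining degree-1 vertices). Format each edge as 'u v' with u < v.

Initial degrees: {1:1, 2:1, 3:2, 4:2, 5:1, 6:3}
Step 1: smallest deg-1 vertex = 1, p_1 = 3. Add edge {1,3}. Now deg[1]=0, deg[3]=1.
Step 2: smallest deg-1 vertex = 2, p_2 = 4. Add edge {2,4}. Now deg[2]=0, deg[4]=1.
Step 3: smallest deg-1 vertex = 3, p_3 = 6. Add edge {3,6}. Now deg[3]=0, deg[6]=2.
Step 4: smallest deg-1 vertex = 4, p_4 = 6. Add edge {4,6}. Now deg[4]=0, deg[6]=1.
Final: two remaining deg-1 vertices are 5, 6. Add edge {5,6}.

Answer: 1 3
2 4
3 6
4 6
5 6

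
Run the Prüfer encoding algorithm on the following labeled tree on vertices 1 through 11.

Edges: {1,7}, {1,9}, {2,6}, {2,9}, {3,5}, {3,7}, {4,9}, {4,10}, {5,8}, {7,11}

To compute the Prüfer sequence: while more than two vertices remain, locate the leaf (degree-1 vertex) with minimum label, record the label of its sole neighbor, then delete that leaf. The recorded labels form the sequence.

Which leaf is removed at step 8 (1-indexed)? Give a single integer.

Step 1: current leaves = {6,8,10,11}. Remove leaf 6 (neighbor: 2).
Step 2: current leaves = {2,8,10,11}. Remove leaf 2 (neighbor: 9).
Step 3: current leaves = {8,10,11}. Remove leaf 8 (neighbor: 5).
Step 4: current leaves = {5,10,11}. Remove leaf 5 (neighbor: 3).
Step 5: current leaves = {3,10,11}. Remove leaf 3 (neighbor: 7).
Step 6: current leaves = {10,11}. Remove leaf 10 (neighbor: 4).
Step 7: current leaves = {4,11}. Remove leaf 4 (neighbor: 9).
Step 8: current leaves = {9,11}. Remove leaf 9 (neighbor: 1).

Answer: 9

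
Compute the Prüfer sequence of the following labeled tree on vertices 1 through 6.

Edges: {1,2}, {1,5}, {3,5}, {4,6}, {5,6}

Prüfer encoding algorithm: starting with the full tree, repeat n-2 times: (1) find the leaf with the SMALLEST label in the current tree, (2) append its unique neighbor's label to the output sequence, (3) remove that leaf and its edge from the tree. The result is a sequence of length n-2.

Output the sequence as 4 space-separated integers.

Answer: 1 5 5 6

Derivation:
Step 1: leaves = {2,3,4}. Remove smallest leaf 2, emit neighbor 1.
Step 2: leaves = {1,3,4}. Remove smallest leaf 1, emit neighbor 5.
Step 3: leaves = {3,4}. Remove smallest leaf 3, emit neighbor 5.
Step 4: leaves = {4,5}. Remove smallest leaf 4, emit neighbor 6.
Done: 2 vertices remain (5, 6). Sequence = [1 5 5 6]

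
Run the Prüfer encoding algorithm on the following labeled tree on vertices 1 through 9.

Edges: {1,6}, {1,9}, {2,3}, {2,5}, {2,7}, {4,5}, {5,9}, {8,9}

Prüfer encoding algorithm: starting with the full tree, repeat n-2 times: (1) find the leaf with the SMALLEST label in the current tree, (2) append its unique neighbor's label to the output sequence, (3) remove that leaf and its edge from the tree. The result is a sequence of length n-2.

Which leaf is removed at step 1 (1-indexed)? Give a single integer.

Step 1: current leaves = {3,4,6,7,8}. Remove leaf 3 (neighbor: 2).

Answer: 3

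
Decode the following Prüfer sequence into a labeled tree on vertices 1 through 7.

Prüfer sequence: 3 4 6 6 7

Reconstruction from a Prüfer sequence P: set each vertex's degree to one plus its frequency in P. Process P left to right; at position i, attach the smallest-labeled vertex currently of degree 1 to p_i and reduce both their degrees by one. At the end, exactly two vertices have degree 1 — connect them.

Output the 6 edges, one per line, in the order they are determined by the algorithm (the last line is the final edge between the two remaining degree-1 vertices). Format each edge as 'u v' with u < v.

Initial degrees: {1:1, 2:1, 3:2, 4:2, 5:1, 6:3, 7:2}
Step 1: smallest deg-1 vertex = 1, p_1 = 3. Add edge {1,3}. Now deg[1]=0, deg[3]=1.
Step 2: smallest deg-1 vertex = 2, p_2 = 4. Add edge {2,4}. Now deg[2]=0, deg[4]=1.
Step 3: smallest deg-1 vertex = 3, p_3 = 6. Add edge {3,6}. Now deg[3]=0, deg[6]=2.
Step 4: smallest deg-1 vertex = 4, p_4 = 6. Add edge {4,6}. Now deg[4]=0, deg[6]=1.
Step 5: smallest deg-1 vertex = 5, p_5 = 7. Add edge {5,7}. Now deg[5]=0, deg[7]=1.
Final: two remaining deg-1 vertices are 6, 7. Add edge {6,7}.

Answer: 1 3
2 4
3 6
4 6
5 7
6 7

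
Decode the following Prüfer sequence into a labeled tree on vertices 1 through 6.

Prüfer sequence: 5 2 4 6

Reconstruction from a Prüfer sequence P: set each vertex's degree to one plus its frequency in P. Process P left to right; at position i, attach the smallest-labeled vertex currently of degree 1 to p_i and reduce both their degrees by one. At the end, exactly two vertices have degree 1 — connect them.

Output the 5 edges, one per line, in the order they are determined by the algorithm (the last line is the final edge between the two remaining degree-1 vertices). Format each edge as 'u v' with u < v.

Initial degrees: {1:1, 2:2, 3:1, 4:2, 5:2, 6:2}
Step 1: smallest deg-1 vertex = 1, p_1 = 5. Add edge {1,5}. Now deg[1]=0, deg[5]=1.
Step 2: smallest deg-1 vertex = 3, p_2 = 2. Add edge {2,3}. Now deg[3]=0, deg[2]=1.
Step 3: smallest deg-1 vertex = 2, p_3 = 4. Add edge {2,4}. Now deg[2]=0, deg[4]=1.
Step 4: smallest deg-1 vertex = 4, p_4 = 6. Add edge {4,6}. Now deg[4]=0, deg[6]=1.
Final: two remaining deg-1 vertices are 5, 6. Add edge {5,6}.

Answer: 1 5
2 3
2 4
4 6
5 6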